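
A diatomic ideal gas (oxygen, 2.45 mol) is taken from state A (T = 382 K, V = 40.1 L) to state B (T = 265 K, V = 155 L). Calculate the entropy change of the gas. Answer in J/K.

Entropy is a state function: ΔS = nC_V ln(T₂/T₁) + nR ln(V₂/V₁), with C_V = 5R/2 = 20.79 J mol⁻¹ K⁻¹ for a diatomic ideal gas.
ΔS = 2.45 × [20.79 × ln(265/382) + 8.314 × ln(155/40.1)] = 8.92 J/K.

ΔS = 8.92 J/K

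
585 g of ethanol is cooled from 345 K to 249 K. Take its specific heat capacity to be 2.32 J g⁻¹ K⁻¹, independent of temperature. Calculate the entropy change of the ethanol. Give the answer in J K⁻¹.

ΔS = -443 J/K

ΔS = ∫dQ_rev/T = m c ln(T₂/T₁) = 585 × 2.32 × ln(249/345) = -443 J/K.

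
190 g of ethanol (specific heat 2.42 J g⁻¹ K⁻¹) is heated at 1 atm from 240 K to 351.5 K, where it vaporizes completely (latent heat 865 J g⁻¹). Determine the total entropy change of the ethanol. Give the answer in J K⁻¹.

ΔS = 643 J/K

Warming step: ΔS₁ = m c ln(T_tr/T_i) = 190 × 2.42 × ln(351.5/240) = 175.4 J/K.
Phase change: ΔS₂ = +mL/T_tr = 190 × 865 / 351.5 = 467.6 J/K.
ΔS_total = (175.4) + (467.6) = 643 J/K.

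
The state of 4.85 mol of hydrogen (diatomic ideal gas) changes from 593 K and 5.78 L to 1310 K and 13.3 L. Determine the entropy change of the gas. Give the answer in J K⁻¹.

Entropy is a state function: ΔS = nC_V ln(T₂/T₁) + nR ln(V₂/V₁), with C_V = 5R/2 = 20.79 J mol⁻¹ K⁻¹ for a diatomic ideal gas.
ΔS = 4.85 × [20.79 × ln(1310/593) + 8.314 × ln(13.3/5.78)] = 114 J/K.

ΔS = 114 J/K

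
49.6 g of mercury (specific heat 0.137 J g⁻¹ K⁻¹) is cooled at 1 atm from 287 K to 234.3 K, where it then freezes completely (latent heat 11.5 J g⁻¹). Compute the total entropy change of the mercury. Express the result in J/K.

ΔS = -3.81 J/K

Cooling step: ΔS₁ = m c ln(T_tr/T_i) = 49.6 × 0.137 × ln(234.3/287) = -1.379 J/K.
Phase change: ΔS₂ = −mL/T_tr = −49.6 × 11.5 / 234.3 = -2.434 J/K.
ΔS_total = (-1.379) + (-2.434) = -3.81 J/K.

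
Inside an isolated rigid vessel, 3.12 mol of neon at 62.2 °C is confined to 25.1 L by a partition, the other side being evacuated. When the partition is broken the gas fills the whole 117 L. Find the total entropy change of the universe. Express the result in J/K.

ΔS_universe = 39.9 J/K

For an ideal gas in free expansion Q = 0 and W = 0, so T is unchanged.
Entropy is a state function; using a reversible isothermal path, ΔS_gas = nR ln(V₂/V₁) = 3.12 × 8.314 × ln(117/25.1) = 39.9 J/K.
The insulated surroundings exchange no heat, so ΔS_surr = 0 and ΔS_universe = ΔS_gas.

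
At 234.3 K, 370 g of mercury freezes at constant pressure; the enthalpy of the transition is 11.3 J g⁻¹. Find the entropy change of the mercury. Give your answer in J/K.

Heat released by the substance: Q = −mL = −370 × 11.3 = −4181 J.
At constant T, ΔS = Q_rev/T = −4181 / 234.3 = -17.8 J/K.

ΔS = -17.8 J/K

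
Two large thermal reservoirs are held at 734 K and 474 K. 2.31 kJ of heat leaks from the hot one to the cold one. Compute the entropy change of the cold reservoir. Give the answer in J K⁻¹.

ΔS_cold = 4.87 J/K

The cold reservoir gains heat Q, so ΔS_cold = +Q/T_C = 2310/474 = 4.87 J/K.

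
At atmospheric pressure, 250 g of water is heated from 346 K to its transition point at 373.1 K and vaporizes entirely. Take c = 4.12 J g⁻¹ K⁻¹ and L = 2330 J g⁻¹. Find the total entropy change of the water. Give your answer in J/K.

Warming step: ΔS₁ = m c ln(T_tr/T_i) = 250 × 4.12 × ln(373.1/346) = 77.67 J/K.
Phase change: ΔS₂ = +mL/T_tr = 250 × 2330 / 373.1 = 1561 J/K.
ΔS_total = (77.67) + (1561) = 1640 J/K.

ΔS = 1640 J/K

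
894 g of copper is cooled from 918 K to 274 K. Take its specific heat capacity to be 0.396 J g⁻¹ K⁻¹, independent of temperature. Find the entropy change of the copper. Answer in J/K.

ΔS = ∫dQ_rev/T = m c ln(T₂/T₁) = 894 × 0.396 × ln(274/918) = -428 J/K.

ΔS = -428 J/K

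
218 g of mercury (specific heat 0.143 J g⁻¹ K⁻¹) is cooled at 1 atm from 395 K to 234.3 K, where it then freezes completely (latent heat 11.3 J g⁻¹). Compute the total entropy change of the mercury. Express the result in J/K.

Cooling step: ΔS₁ = m c ln(T_tr/T_i) = 218 × 0.143 × ln(234.3/395) = -16.28 J/K.
Phase change: ΔS₂ = −mL/T_tr = −218 × 11.3 / 234.3 = -10.51 J/K.
ΔS_total = (-16.28) + (-10.51) = -26.8 J/K.

ΔS = -26.8 J/K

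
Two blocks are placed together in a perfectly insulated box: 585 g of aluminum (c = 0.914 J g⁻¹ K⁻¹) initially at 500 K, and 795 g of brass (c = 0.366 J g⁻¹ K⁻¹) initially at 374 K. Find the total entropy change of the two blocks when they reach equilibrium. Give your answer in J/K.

Energy balance: T_f = (m₁c₁T₁ + m₂c₂T₂)/(m₁c₁ + m₂c₂) = 455.6 K.
ΔS₁ = m₁c₁ ln(T_f/T₁) = 534.69 × ln(455.6/500) = -49.727 J/K.
ΔS₂ = m₂c₂ ln(T_f/T₂) = 290.97 × ln(455.6/374) = 57.423 J/K.
ΔS_total = -49.727 + 57.423 = 7.7 J/K.

ΔS_total = 7.7 J/K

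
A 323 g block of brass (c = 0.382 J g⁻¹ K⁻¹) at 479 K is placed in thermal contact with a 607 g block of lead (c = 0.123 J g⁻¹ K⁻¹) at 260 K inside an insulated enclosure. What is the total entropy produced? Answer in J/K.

ΔS_total = 8.15 J/K

Energy balance: T_f = (m₁c₁T₁ + m₂c₂T₂)/(m₁c₁ + m₂c₂) = 396.44 K.
ΔS₁ = m₁c₁ ln(T_f/T₁) = 123.386 × ln(396.44/479) = -23.342 J/K.
ΔS₂ = m₂c₂ ln(T_f/T₂) = 74.661 × ln(396.44/260) = 31.495 J/K.
ΔS_total = -23.342 + 31.495 = 8.15 J/K.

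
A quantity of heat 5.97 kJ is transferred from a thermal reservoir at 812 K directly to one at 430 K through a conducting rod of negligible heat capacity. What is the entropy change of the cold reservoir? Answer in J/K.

ΔS_cold = 13.9 J/K

The cold reservoir gains heat Q, so ΔS_cold = +Q/T_C = 5970/430 = 13.9 J/K.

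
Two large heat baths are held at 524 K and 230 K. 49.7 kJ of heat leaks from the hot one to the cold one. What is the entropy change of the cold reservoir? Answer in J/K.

ΔS_cold = 216 J/K

The cold reservoir gains heat Q, so ΔS_cold = +Q/T_C = 49700/230 = 216 J/K.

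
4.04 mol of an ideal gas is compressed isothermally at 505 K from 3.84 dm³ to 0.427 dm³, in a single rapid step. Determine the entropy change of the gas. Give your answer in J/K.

Entropy is a state function, so ΔS_gas depends only on the end states.
For an isothermal ideal gas ΔS_gas = nR ln(V₂/V₁) = 4.04 × 8.314 × ln(0.427/3.84) = -73.8 J/K.

ΔS_gas = -73.8 J/K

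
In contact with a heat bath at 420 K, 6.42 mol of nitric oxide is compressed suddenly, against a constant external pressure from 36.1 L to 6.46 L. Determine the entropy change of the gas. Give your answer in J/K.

ΔS_gas = -91.8 J/K

Entropy is a state function, so ΔS_gas depends only on the end states.
For an isothermal ideal gas ΔS_gas = nR ln(V₂/V₁) = 6.42 × 8.314 × ln(6.46/36.1) = -91.8 J/K.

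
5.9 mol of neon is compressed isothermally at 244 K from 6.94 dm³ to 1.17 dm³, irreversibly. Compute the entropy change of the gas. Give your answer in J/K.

Entropy is a state function, so ΔS_gas depends only on the end states.
For an isothermal ideal gas ΔS_gas = nR ln(V₂/V₁) = 5.9 × 8.314 × ln(1.17/6.94) = -87.3 J/K.

ΔS_gas = -87.3 J/K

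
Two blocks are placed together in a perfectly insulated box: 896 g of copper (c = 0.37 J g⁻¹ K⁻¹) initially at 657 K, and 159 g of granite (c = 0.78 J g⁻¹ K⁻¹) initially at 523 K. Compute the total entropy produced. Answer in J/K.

ΔS_total = 2.27 J/K

Energy balance: T_f = (m₁c₁T₁ + m₂c₂T₂)/(m₁c₁ + m₂c₂) = 620.52 K.
ΔS₁ = m₁c₁ ln(T_f/T₁) = 331.52 × ln(620.52/657) = -18.939 J/K.
ΔS₂ = m₂c₂ ln(T_f/T₂) = 124.02 × ln(620.52/523) = 21.204 J/K.
ΔS_total = -18.939 + 21.204 = 2.27 J/K.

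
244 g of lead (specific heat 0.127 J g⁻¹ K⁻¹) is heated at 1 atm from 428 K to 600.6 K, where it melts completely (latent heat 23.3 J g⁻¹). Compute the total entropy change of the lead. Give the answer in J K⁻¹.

Warming step: ΔS₁ = m c ln(T_tr/T_i) = 244 × 0.127 × ln(600.6/428) = 10.5 J/K.
Phase change: ΔS₂ = +mL/T_tr = 244 × 23.3 / 600.6 = 9.466 J/K.
ΔS_total = (10.5) + (9.466) = 20 J/K.

ΔS = 20 J/K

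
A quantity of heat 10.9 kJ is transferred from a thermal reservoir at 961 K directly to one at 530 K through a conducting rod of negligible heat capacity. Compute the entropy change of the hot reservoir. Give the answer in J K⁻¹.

The hot reservoir loses heat Q, so ΔS_hot = −Q/T_H = −10900/961 = -11.3 J/K.

ΔS_hot = -11.3 J/K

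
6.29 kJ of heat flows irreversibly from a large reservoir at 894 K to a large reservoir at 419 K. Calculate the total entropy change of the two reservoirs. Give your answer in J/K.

ΔS_total = 7.98 J/K

ΔS_hot = −Q/T_H = −6290/894 = -7.0358 J/K and ΔS_cold = +Q/T_C = 6290/419 = 15.012 J/K.
ΔS_total = -7.0358 + 15.012 = 7.98 J/K, positive as the second law requires.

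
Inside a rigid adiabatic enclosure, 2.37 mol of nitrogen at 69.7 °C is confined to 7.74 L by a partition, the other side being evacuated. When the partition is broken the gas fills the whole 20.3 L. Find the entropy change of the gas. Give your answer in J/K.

No heat is exchanged and no work is done, so the ideal-gas temperature stays constant.
Entropy is a state function; using a reversible isothermal path, ΔS_gas = nR ln(V₂/V₁) = 2.37 × 8.314 × ln(20.3/7.74) = 19 J/K.

ΔS_gas = 19 J/K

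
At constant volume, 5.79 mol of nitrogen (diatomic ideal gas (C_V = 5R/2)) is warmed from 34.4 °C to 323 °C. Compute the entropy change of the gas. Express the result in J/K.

In kelvin: T₁ = 307.55 K, T₂ = 596.15 K. At constant volume, ΔS = nC_V ln(T₂/T₁) with C_V = 5R/2 = 20.79 J mol⁻¹ K⁻¹.
ΔS = 5.79 × 20.79 × ln(596.15/307.55) = 79.7 J/K.

ΔS = 79.7 J/K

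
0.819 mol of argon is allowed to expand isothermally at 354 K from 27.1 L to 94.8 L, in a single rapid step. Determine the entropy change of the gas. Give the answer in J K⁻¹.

ΔS_gas = 8.53 J/K

Entropy is a state function, so ΔS_gas depends only on the end states.
For an isothermal ideal gas ΔS_gas = nR ln(V₂/V₁) = 0.819 × 8.314 × ln(94.8/27.1) = 8.53 J/K.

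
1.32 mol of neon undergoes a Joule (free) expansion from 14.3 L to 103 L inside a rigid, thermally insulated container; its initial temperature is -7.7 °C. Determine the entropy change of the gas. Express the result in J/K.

For an ideal gas in free expansion Q = 0 and W = 0, so T is unchanged.
Entropy is a state function; using a reversible isothermal path, ΔS_gas = nR ln(V₂/V₁) = 1.32 × 8.314 × ln(103/14.3) = 21.7 J/K.

ΔS_gas = 21.7 J/K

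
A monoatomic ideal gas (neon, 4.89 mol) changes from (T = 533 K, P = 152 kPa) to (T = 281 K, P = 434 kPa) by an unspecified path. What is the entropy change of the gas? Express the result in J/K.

ΔS = nC_p ln(T₂/T₁) − nR ln(P₂/P₁), with C_p = 5R/2 = 20.79 J mol⁻¹ K⁻¹ for a monoatomic ideal gas.
ΔS = 4.89 × [20.79 × ln(281/533) − 8.314 × ln(434/152)] = -108 J/K.

ΔS = -108 J/K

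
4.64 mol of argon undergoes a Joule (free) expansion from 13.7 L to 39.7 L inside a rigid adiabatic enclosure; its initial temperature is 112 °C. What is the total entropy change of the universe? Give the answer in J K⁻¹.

ΔS_universe = 41 J/K

No heat is exchanged and no work is done, so the ideal-gas temperature stays constant.
Entropy is a state function; using a reversible isothermal path, ΔS_gas = nR ln(V₂/V₁) = 4.64 × 8.314 × ln(39.7/13.7) = 41 J/K.
The insulated surroundings exchange no heat, so ΔS_surr = 0 and ΔS_universe = ΔS_gas.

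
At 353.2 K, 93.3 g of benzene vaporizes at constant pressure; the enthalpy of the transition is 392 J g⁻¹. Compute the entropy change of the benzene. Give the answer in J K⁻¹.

Heat absorbed by the substance: Q = mL = 93.3 × 392 = 36573.6 J.
At constant T, ΔS = Q_rev/T = 36573.6 / 353.2 = 104 J/K.

ΔS = 104 J/K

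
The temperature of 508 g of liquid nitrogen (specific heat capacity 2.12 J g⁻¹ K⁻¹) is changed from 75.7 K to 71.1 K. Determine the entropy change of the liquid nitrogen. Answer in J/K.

ΔS = ∫dQ_rev/T = m c ln(T₂/T₁) = 508 × 2.12 × ln(71.1/75.7) = -67.5 J/K.

ΔS = -67.5 J/K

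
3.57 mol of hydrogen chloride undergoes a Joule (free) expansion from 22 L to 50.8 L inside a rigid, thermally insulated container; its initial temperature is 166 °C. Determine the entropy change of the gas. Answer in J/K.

No heat is exchanged and no work is done, so the ideal-gas temperature stays constant.
Entropy is a state function; using a reversible isothermal path, ΔS_gas = nR ln(V₂/V₁) = 3.57 × 8.314 × ln(50.8/22) = 24.8 J/K.

ΔS_gas = 24.8 J/K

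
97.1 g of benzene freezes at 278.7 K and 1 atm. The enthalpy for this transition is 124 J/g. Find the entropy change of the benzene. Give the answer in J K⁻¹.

ΔS = -43.2 J/K

Heat released by the substance: Q = −mL = −97.1 × 124 = −12040.4 J.
At constant T, ΔS = Q_rev/T = −12040.4 / 278.7 = -43.2 J/K.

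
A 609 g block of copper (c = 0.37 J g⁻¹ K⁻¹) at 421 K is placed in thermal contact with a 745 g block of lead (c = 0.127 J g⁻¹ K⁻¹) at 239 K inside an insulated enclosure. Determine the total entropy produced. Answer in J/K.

Energy balance: T_f = (m₁c₁T₁ + m₂c₂T₂)/(m₁c₁ + m₂c₂) = 367.18 K.
ΔS₁ = m₁c₁ ln(T_f/T₁) = 225.33 × ln(367.18/421) = -30.822 J/K.
ΔS₂ = m₂c₂ ln(T_f/T₂) = 94.615 × ln(367.18/239) = 40.626 J/K.
ΔS_total = -30.822 + 40.626 = 9.8 J/K.

ΔS_total = 9.8 J/K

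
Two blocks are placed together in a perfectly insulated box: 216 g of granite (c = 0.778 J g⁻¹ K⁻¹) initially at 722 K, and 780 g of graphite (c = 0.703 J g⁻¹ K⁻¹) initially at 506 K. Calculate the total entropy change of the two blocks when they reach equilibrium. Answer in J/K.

ΔS_total = 8.63 J/K

Energy balance: T_f = (m₁c₁T₁ + m₂c₂T₂)/(m₁c₁ + m₂c₂) = 556.67 K.
ΔS₁ = m₁c₁ ln(T_f/T₁) = 168.048 × ln(556.67/722) = -43.7 J/K.
ΔS₂ = m₂c₂ ln(T_f/T₂) = 548.34 × ln(556.67/506) = 52.33 J/K.
ΔS_total = -43.7 + 52.33 = 8.63 J/K.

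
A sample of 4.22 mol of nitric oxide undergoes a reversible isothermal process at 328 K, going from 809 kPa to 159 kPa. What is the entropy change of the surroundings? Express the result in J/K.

For an isothermal ideal gas ΔS_gas = nR ln(P₁/P₂) = 4.22 × 8.314 × ln(809/159) = 57.1 J/K.
The process is reversible, so ΔS_surr = −ΔS_gas = -57.1 J/K and ΔS_universe = 0.

ΔS_surr = -57.1 J/K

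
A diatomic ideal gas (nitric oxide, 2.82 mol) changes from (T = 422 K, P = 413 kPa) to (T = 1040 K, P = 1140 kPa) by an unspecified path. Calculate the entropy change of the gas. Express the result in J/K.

ΔS = nC_p ln(T₂/T₁) − nR ln(P₂/P₁), with C_p = 7R/2 = 29.1 J mol⁻¹ K⁻¹ for a diatomic ideal gas.
ΔS = 2.82 × [29.1 × ln(1040/422) − 8.314 × ln(1140/413)] = 50.2 J/K.

ΔS = 50.2 J/K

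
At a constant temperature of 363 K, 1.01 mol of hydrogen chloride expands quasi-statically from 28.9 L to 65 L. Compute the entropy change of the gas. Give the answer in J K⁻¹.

ΔS_gas = 6.81 J/K

For an isothermal ideal gas ΔS_gas = nR ln(V₂/V₁) = 1.01 × 8.314 × ln(65/28.9) = 6.81 J/K.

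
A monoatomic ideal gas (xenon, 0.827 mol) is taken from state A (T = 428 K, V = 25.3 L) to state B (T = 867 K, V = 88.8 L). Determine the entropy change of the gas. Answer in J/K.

ΔS = 15.9 J/K

Entropy is a state function: ΔS = nC_V ln(T₂/T₁) + nR ln(V₂/V₁), with C_V = 3R/2 = 12.47 J mol⁻¹ K⁻¹ for a monoatomic ideal gas.
ΔS = 0.827 × [12.47 × ln(867/428) + 8.314 × ln(88.8/25.3)] = 15.9 J/K.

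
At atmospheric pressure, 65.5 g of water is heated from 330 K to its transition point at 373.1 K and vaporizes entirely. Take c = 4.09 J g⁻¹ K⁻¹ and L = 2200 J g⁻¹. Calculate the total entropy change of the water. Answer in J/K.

Warming step: ΔS₁ = m c ln(T_tr/T_i) = 65.5 × 4.09 × ln(373.1/330) = 32.89 J/K.
Phase change: ΔS₂ = +mL/T_tr = 65.5 × 2200 / 373.1 = 386.2 J/K.
ΔS_total = (32.89) + (386.2) = 419 J/K.

ΔS = 419 J/K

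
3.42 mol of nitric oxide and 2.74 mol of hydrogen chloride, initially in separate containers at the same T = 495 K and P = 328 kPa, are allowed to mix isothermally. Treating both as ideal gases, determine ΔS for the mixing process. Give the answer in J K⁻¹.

ΔS_mix = 35.2 J/K

Mole fractions: x_A = 3.42/6.16 = 0.555, x_B = 0.445.
ΔS_mix = −R(n_A ln x_A + n_B ln x_B) = −8.314 × (3.42 ln 0.555 + 2.74 ln 0.445) = 35.2 J/K.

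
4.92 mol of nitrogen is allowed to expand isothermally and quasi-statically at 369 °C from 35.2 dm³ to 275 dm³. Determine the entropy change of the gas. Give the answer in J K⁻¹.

ΔS_gas = 84.1 J/K

For an isothermal ideal gas ΔS_gas = nR ln(V₂/V₁) = 4.92 × 8.314 × ln(275/35.2) = 84.1 J/K.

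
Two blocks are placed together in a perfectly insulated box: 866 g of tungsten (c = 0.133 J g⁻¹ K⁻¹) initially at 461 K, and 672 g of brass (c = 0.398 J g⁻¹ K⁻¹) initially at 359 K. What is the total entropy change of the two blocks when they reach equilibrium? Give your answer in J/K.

ΔS_total = 2.6 J/K

Energy balance: T_f = (m₁c₁T₁ + m₂c₂T₂)/(m₁c₁ + m₂c₂) = 389.7 K.
ΔS₁ = m₁c₁ ln(T_f/T₁) = 115.178 × ln(389.7/461) = -19.35 J/K.
ΔS₂ = m₂c₂ ln(T_f/T₂) = 267.456 × ln(389.7/359) = 21.95 J/K.
ΔS_total = -19.35 + 21.95 = 2.6 J/K.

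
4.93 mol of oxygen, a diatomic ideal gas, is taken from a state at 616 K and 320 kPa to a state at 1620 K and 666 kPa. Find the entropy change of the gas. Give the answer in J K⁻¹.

ΔS = nC_p ln(T₂/T₁) − nR ln(P₂/P₁), with C_p = 7R/2 = 29.1 J mol⁻¹ K⁻¹ for a diatomic ideal gas.
ΔS = 4.93 × [29.1 × ln(1620/616) − 8.314 × ln(666/320)] = 109 J/K.

ΔS = 109 J/K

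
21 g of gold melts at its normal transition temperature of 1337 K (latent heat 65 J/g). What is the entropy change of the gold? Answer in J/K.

Heat absorbed by the substance: Q = mL = 21 × 65 = 1365 J.
At constant T, ΔS = Q_rev/T = 1365 / 1337 = 1.02 J/K.

ΔS = 1.02 J/K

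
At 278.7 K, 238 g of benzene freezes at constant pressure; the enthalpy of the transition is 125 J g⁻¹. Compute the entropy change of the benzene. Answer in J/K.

ΔS = -107 J/K

Heat released by the substance: Q = −mL = −238 × 125 = −29750 J.
At constant T, ΔS = Q_rev/T = −29750 / 278.7 = -107 J/K.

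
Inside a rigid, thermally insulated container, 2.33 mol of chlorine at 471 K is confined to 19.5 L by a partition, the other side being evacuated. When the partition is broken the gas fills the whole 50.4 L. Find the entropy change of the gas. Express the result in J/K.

ΔS_gas = 18.4 J/K

No heat is exchanged and no work is done, so the ideal-gas temperature stays constant.
Entropy is a state function; using a reversible isothermal path, ΔS_gas = nR ln(V₂/V₁) = 2.33 × 8.314 × ln(50.4/19.5) = 18.4 J/K.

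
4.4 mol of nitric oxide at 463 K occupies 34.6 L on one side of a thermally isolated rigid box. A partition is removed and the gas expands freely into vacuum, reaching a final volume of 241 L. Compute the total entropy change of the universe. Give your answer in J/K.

No heat is exchanged and no work is done, so the ideal-gas temperature stays constant.
Entropy is a state function; using a reversible isothermal path, ΔS_gas = nR ln(V₂/V₁) = 4.4 × 8.314 × ln(241/34.6) = 71 J/K.
The insulated surroundings exchange no heat, so ΔS_surr = 0 and ΔS_universe = ΔS_gas.

ΔS_universe = 71 J/K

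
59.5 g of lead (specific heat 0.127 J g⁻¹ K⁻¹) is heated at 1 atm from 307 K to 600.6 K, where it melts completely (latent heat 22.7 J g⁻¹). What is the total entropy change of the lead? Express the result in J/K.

ΔS = 7.32 J/K

Warming step: ΔS₁ = m c ln(T_tr/T_i) = 59.5 × 0.127 × ln(600.6/307) = 5.071 J/K.
Phase change: ΔS₂ = +mL/T_tr = 59.5 × 22.7 / 600.6 = 2.249 J/K.
ΔS_total = (5.071) + (2.249) = 7.32 J/K.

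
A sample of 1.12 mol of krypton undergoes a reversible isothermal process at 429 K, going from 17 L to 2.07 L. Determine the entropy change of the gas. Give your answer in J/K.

For an isothermal ideal gas ΔS_gas = nR ln(V₂/V₁) = 1.12 × 8.314 × ln(2.07/17) = -19.6 J/K.

ΔS_gas = -19.6 J/K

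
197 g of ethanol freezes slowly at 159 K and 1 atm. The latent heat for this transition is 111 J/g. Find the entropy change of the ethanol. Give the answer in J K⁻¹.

ΔS = -138 J/K

Heat released by the substance: Q = −mL = −197 × 111 = −21867 J.
At constant T, ΔS = Q_rev/T = −21867 / 159 = -138 J/K.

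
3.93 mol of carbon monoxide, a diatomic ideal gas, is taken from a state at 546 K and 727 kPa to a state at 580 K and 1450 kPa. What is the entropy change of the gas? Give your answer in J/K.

ΔS = nC_p ln(T₂/T₁) − nR ln(P₂/P₁), with C_p = 7R/2 = 29.1 J mol⁻¹ K⁻¹ for a diatomic ideal gas.
ΔS = 3.93 × [29.1 × ln(580/546) − 8.314 × ln(1450/727)] = -15.6 J/K.

ΔS = -15.6 J/K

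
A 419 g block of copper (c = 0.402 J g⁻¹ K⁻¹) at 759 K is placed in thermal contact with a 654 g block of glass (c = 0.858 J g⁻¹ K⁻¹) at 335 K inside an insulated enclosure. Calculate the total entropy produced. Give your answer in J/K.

ΔS_total = 49.3 J/K

Energy balance: T_f = (m₁c₁T₁ + m₂c₂T₂)/(m₁c₁ + m₂c₂) = 432.89 K.
ΔS₁ = m₁c₁ ln(T_f/T₁) = 168.438 × ln(432.89/759) = -94.581 J/K.
ΔS₂ = m₂c₂ ln(T_f/T₂) = 561.132 × ln(432.89/335) = 143.85 J/K.
ΔS_total = -94.581 + 143.85 = 49.3 J/K.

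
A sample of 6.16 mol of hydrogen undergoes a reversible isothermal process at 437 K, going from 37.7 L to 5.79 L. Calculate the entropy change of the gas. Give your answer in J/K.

For an isothermal ideal gas ΔS_gas = nR ln(V₂/V₁) = 6.16 × 8.314 × ln(5.79/37.7) = -96 J/K.

ΔS_gas = -96 J/K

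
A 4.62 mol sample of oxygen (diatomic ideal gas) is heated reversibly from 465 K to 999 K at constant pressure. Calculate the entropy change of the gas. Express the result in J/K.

At constant pressure, ΔS = nC_p ln(T₂/T₁) with C_p = 7R/2 = 29.1 J mol⁻¹ K⁻¹.
ΔS = 4.62 × 29.1 × ln(999/465) = 103 J/K.

ΔS = 103 J/K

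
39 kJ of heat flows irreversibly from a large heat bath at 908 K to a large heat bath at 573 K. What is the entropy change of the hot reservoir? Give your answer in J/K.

ΔS_hot = -43 J/K

The hot reservoir loses heat Q, so ΔS_hot = −Q/T_H = −39000/908 = -43 J/K.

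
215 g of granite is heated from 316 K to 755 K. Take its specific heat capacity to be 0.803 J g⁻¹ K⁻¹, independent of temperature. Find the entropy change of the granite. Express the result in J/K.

ΔS = ∫dQ_rev/T = m c ln(T₂/T₁) = 215 × 0.803 × ln(755/316) = 150 J/K.

ΔS = 150 J/K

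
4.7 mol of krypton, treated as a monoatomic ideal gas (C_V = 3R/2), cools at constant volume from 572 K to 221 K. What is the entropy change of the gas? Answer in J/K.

At constant volume, ΔS = nC_V ln(T₂/T₁) with C_V = 3R/2 = 12.47 J mol⁻¹ K⁻¹.
ΔS = 4.7 × 12.47 × ln(221/572) = -55.7 J/K.

ΔS = -55.7 J/K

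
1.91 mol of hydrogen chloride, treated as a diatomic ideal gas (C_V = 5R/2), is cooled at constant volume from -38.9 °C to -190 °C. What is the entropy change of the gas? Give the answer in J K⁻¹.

In kelvin: T₁ = 234.25 K, T₂ = 83.15 K. At constant volume, ΔS = nC_V ln(T₂/T₁) with C_V = 5R/2 = 20.79 J mol⁻¹ K⁻¹.
ΔS = 1.91 × 20.79 × ln(83.15/234.25) = -41.1 J/K.

ΔS = -41.1 J/K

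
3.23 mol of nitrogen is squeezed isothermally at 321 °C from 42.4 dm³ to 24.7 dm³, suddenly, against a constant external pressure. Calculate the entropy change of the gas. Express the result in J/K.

Entropy is a state function, so ΔS_gas depends only on the end states.
For an isothermal ideal gas ΔS_gas = nR ln(V₂/V₁) = 3.23 × 8.314 × ln(24.7/42.4) = -14.5 J/K.

ΔS_gas = -14.5 J/K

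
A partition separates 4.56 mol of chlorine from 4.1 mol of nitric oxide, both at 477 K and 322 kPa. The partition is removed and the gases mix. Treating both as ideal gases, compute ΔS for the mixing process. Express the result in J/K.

Mole fractions: x_A = 4.56/8.66 = 0.527, x_B = 0.473.
ΔS_mix = −R(n_A ln x_A + n_B ln x_B) = −8.314 × (4.56 ln 0.527 + 4.1 ln 0.473) = 49.8 J/K.

ΔS_mix = 49.8 J/K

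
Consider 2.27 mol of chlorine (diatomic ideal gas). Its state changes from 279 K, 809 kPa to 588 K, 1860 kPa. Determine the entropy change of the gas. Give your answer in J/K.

ΔS = 33.5 J/K

ΔS = nC_p ln(T₂/T₁) − nR ln(P₂/P₁), with C_p = 7R/2 = 29.1 J mol⁻¹ K⁻¹ for a diatomic ideal gas.
ΔS = 2.27 × [29.1 × ln(588/279) − 8.314 × ln(1860/809)] = 33.5 J/K.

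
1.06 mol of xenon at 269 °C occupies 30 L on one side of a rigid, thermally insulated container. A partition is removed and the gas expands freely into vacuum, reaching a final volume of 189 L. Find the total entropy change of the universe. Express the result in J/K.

ΔS_universe = 16.2 J/K

For an ideal gas in free expansion Q = 0 and W = 0, so T is unchanged.
Entropy is a state function; using a reversible isothermal path, ΔS_gas = nR ln(V₂/V₁) = 1.06 × 8.314 × ln(189/30) = 16.2 J/K.
The insulated surroundings exchange no heat, so ΔS_surr = 0 and ΔS_universe = ΔS_gas.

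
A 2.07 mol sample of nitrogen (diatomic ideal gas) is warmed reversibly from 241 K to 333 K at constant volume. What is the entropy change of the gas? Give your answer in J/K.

ΔS = 13.9 J/K

At constant volume, ΔS = nC_V ln(T₂/T₁) with C_V = 5R/2 = 20.79 J mol⁻¹ K⁻¹.
ΔS = 2.07 × 20.79 × ln(333/241) = 13.9 J/K.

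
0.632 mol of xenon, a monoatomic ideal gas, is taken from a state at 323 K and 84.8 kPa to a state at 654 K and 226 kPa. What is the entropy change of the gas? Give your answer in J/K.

ΔS = 4.12 J/K

ΔS = nC_p ln(T₂/T₁) − nR ln(P₂/P₁), with C_p = 5R/2 = 20.79 J mol⁻¹ K⁻¹ for a monoatomic ideal gas.
ΔS = 0.632 × [20.79 × ln(654/323) − 8.314 × ln(226/84.8)] = 4.12 J/K.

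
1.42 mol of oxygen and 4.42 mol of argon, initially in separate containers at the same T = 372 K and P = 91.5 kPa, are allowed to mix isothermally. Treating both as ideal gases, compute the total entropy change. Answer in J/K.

ΔS_mix = 26.9 J/K

Mole fractions: x_A = 1.42/5.84 = 0.243, x_B = 0.757.
ΔS_mix = −R(n_A ln x_A + n_B ln x_B) = −8.314 × (1.42 ln 0.243 + 4.42 ln 0.757) = 26.9 J/K.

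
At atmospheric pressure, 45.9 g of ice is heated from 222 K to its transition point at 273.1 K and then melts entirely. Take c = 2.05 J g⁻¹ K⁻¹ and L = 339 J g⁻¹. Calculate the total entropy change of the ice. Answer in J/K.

ΔS = 76.5 J/K

Warming step: ΔS₁ = m c ln(T_tr/T_i) = 45.9 × 2.05 × ln(273.1/222) = 19.49 J/K.
Phase change: ΔS₂ = +mL/T_tr = 45.9 × 339 / 273.1 = 56.98 J/K.
ΔS_total = (19.49) + (56.98) = 76.5 J/K.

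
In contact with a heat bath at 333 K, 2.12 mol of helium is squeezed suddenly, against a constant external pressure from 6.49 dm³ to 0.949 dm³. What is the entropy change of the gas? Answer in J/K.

ΔS_gas = -33.9 J/K

Entropy is a state function, so ΔS_gas depends only on the end states.
For an isothermal ideal gas ΔS_gas = nR ln(V₂/V₁) = 2.12 × 8.314 × ln(0.949/6.49) = -33.9 J/K.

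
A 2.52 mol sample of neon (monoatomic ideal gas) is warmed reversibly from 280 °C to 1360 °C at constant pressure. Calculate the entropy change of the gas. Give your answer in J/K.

ΔS = 56.7 J/K

In kelvin: T₁ = 553.15 K, T₂ = 1633.15 K. At constant pressure, ΔS = nC_p ln(T₂/T₁) with C_p = 5R/2 = 20.79 J mol⁻¹ K⁻¹.
ΔS = 2.52 × 20.79 × ln(1633.15/553.15) = 56.7 J/K.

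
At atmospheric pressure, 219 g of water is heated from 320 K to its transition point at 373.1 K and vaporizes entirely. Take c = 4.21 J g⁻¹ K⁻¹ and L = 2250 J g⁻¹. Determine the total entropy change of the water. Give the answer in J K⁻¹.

ΔS = 1460 J/K

Warming step: ΔS₁ = m c ln(T_tr/T_i) = 219 × 4.21 × ln(373.1/320) = 141.5 J/K.
Phase change: ΔS₂ = +mL/T_tr = 219 × 2250 / 373.1 = 1321 J/K.
ΔS_total = (141.5) + (1321) = 1460 J/K.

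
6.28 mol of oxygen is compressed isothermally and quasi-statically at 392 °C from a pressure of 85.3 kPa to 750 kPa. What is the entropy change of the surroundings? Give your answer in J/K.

For an isothermal ideal gas ΔS_gas = nR ln(P₁/P₂) = 6.28 × 8.314 × ln(85.3/750) = -114 J/K.
The process is reversible, so ΔS_surr = −ΔS_gas = 114 J/K and ΔS_universe = 0.

ΔS_surr = 114 J/K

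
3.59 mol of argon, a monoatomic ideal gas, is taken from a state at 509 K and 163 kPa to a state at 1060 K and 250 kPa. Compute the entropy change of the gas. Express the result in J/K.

ΔS = nC_p ln(T₂/T₁) − nR ln(P₂/P₁), with C_p = 5R/2 = 20.79 J mol⁻¹ K⁻¹ for a monoatomic ideal gas.
ΔS = 3.59 × [20.79 × ln(1060/509) − 8.314 × ln(250/163)] = 42 J/K.

ΔS = 42 J/K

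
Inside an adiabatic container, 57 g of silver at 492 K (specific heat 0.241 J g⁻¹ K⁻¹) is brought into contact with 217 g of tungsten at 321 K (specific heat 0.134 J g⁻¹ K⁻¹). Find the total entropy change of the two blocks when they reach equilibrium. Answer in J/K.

ΔS_total = 0.889 J/K

Energy balance: T_f = (m₁c₁T₁ + m₂c₂T₂)/(m₁c₁ + m₂c₂) = 375.86 K.
ΔS₁ = m₁c₁ ln(T_f/T₁) = 13.737 × ln(375.86/492) = -3.699 J/K.
ΔS₂ = m₂c₂ ln(T_f/T₂) = 29.078 × ln(375.86/321) = 4.588 J/K.
ΔS_total = -3.699 + 4.588 = 0.889 J/K.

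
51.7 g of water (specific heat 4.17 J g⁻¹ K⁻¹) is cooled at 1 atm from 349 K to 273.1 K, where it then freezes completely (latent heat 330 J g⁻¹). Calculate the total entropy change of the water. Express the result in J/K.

Cooling step: ΔS₁ = m c ln(T_tr/T_i) = 51.7 × 4.17 × ln(273.1/349) = -52.87 J/K.
Phase change: ΔS₂ = −mL/T_tr = −51.7 × 330 / 273.1 = -62.47 J/K.
ΔS_total = (-52.87) + (-62.47) = -115 J/K.

ΔS = -115 J/K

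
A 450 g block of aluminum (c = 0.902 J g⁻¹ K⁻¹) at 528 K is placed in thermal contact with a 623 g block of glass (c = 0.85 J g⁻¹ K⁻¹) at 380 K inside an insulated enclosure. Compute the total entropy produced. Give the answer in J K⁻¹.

ΔS_total = 12.6 J/K

Energy balance: T_f = (m₁c₁T₁ + m₂c₂T₂)/(m₁c₁ + m₂c₂) = 444.22 K.
ΔS₁ = m₁c₁ ln(T_f/T₁) = 405.9 × ln(444.22/528) = -70.13 J/K.
ΔS₂ = m₂c₂ ln(T_f/T₂) = 529.55 × ln(444.22/380) = 82.69 J/K.
ΔS_total = -70.13 + 82.69 = 12.6 J/K.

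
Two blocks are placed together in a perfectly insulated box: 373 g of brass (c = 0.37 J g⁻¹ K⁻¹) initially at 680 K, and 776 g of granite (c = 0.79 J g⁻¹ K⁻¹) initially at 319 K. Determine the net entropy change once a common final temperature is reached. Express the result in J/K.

Energy balance: T_f = (m₁c₁T₁ + m₂c₂T₂)/(m₁c₁ + m₂c₂) = 385.34 K.
ΔS₁ = m₁c₁ ln(T_f/T₁) = 138.01 × ln(385.34/680) = -78.39 J/K.
ΔS₂ = m₂c₂ ln(T_f/T₂) = 613.04 × ln(385.34/319) = 115.8 J/K.
ΔS_total = -78.39 + 115.8 = 37.4 J/K.

ΔS_total = 37.4 J/K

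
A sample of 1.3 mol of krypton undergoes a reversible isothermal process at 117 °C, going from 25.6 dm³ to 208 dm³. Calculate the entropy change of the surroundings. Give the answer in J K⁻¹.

ΔS_surr = -22.6 J/K

For an isothermal ideal gas ΔS_gas = nR ln(V₂/V₁) = 1.3 × 8.314 × ln(208/25.6) = 22.6 J/K.
The process is reversible, so ΔS_surr = −ΔS_gas = -22.6 J/K and ΔS_universe = 0.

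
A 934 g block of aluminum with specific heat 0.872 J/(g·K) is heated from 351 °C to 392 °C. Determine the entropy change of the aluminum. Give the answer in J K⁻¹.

ΔS = 51.8 J/K

In kelvin: T₁ = 624.15 K, T₂ = 665.15 K. ΔS = ∫dQ_rev/T = m c ln(T₂/T₁) = 934 × 0.872 × ln(665.15/624.15) = 51.8 J/K.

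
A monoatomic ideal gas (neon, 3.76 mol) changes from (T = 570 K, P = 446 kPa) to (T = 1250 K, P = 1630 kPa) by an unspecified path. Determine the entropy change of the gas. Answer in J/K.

ΔS = nC_p ln(T₂/T₁) − nR ln(P₂/P₁), with C_p = 5R/2 = 20.79 J mol⁻¹ K⁻¹ for a monoatomic ideal gas.
ΔS = 3.76 × [20.79 × ln(1250/570) − 8.314 × ln(1630/446)] = 20.9 J/K.

ΔS = 20.9 J/K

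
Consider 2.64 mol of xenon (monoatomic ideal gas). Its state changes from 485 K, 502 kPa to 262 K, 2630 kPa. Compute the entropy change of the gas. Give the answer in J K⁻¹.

ΔS = nC_p ln(T₂/T₁) − nR ln(P₂/P₁), with C_p = 5R/2 = 20.79 J mol⁻¹ K⁻¹ for a monoatomic ideal gas.
ΔS = 2.64 × [20.79 × ln(262/485) − 8.314 × ln(2630/502)] = -70.1 J/K.

ΔS = -70.1 J/K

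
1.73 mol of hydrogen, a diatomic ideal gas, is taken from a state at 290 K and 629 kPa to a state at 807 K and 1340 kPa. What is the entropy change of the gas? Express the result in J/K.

ΔS = nC_p ln(T₂/T₁) − nR ln(P₂/P₁), with C_p = 7R/2 = 29.1 J mol⁻¹ K⁻¹ for a diatomic ideal gas.
ΔS = 1.73 × [29.1 × ln(807/290) − 8.314 × ln(1340/629)] = 40.6 J/K.

ΔS = 40.6 J/K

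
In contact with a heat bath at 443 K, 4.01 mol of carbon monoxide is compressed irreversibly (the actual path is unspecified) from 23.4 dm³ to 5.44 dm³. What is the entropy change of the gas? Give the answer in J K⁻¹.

ΔS_gas = -48.6 J/K

Entropy is a state function, so ΔS_gas depends only on the end states.
For an isothermal ideal gas ΔS_gas = nR ln(V₂/V₁) = 4.01 × 8.314 × ln(5.44/23.4) = -48.6 J/K.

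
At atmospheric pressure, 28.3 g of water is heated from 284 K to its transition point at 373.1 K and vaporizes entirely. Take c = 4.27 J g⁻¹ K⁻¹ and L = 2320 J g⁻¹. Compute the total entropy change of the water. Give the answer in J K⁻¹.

ΔS = 209 J/K

Warming step: ΔS₁ = m c ln(T_tr/T_i) = 28.3 × 4.27 × ln(373.1/284) = 32.97 J/K.
Phase change: ΔS₂ = +mL/T_tr = 28.3 × 2320 / 373.1 = 176 J/K.
ΔS_total = (32.97) + (176) = 209 J/K.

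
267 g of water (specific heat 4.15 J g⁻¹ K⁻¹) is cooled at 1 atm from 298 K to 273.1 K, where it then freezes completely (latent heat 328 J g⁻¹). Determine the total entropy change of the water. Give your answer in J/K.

Cooling step: ΔS₁ = m c ln(T_tr/T_i) = 267 × 4.15 × ln(273.1/298) = -96.68 J/K.
Phase change: ΔS₂ = −mL/T_tr = −267 × 328 / 273.1 = -320.7 J/K.
ΔS_total = (-96.68) + (-320.7) = -417 J/K.

ΔS = -417 J/K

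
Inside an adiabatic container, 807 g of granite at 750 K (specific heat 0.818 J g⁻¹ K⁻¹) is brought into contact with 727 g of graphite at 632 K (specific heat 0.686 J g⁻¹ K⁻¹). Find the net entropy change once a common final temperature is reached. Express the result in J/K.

Energy balance: T_f = (m₁c₁T₁ + m₂c₂T₂)/(m₁c₁ + m₂c₂) = 699.22 K.
ΔS₁ = m₁c₁ ln(T_f/T₁) = 660.126 × ln(699.22/750) = -46.282 J/K.
ΔS₂ = m₂c₂ ln(T_f/T₂) = 498.722 × ln(699.22/632) = 50.407 J/K.
ΔS_total = -46.282 + 50.407 = 4.12 J/K.

ΔS_total = 4.12 J/K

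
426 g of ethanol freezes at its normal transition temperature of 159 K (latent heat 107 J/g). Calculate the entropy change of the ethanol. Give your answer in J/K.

Heat released by the substance: Q = −mL = −426 × 107 = −45582 J.
At constant T, ΔS = Q_rev/T = −45582 / 159 = -287 J/K.

ΔS = -287 J/K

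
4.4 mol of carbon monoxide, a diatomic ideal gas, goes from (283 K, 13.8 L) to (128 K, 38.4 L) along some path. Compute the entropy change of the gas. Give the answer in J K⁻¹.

Entropy is a state function: ΔS = nC_V ln(T₂/T₁) + nR ln(V₂/V₁), with C_V = 5R/2 = 20.79 J mol⁻¹ K⁻¹ for a diatomic ideal gas.
ΔS = 4.4 × [20.79 × ln(128/283) + 8.314 × ln(38.4/13.8)] = -35.1 J/K.

ΔS = -35.1 J/K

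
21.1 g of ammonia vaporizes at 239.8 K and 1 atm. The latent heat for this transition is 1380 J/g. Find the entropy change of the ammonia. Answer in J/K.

ΔS = 121 J/K

Heat absorbed by the substance: Q = mL = 21.1 × 1380 = 29118 J.
At constant T, ΔS = Q_rev/T = 29118 / 239.8 = 121 J/K.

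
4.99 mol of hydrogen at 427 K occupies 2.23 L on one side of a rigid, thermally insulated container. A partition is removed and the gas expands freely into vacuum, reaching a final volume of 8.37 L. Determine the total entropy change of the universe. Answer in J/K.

No heat is exchanged and no work is done, so the ideal-gas temperature stays constant.
Entropy is a state function; using a reversible isothermal path, ΔS_gas = nR ln(V₂/V₁) = 4.99 × 8.314 × ln(8.37/2.23) = 54.9 J/K.
The insulated surroundings exchange no heat, so ΔS_surr = 0 and ΔS_universe = ΔS_gas.

ΔS_universe = 54.9 J/K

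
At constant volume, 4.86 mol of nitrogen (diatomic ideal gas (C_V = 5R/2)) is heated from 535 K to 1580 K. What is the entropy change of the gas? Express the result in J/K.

At constant volume, ΔS = nC_V ln(T₂/T₁) with C_V = 5R/2 = 20.79 J mol⁻¹ K⁻¹.
ΔS = 4.86 × 20.79 × ln(1580/535) = 109 J/K.

ΔS = 109 J/K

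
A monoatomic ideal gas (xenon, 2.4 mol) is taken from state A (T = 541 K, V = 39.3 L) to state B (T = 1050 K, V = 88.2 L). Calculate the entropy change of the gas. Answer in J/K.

Entropy is a state function: ΔS = nC_V ln(T₂/T₁) + nR ln(V₂/V₁), with C_V = 3R/2 = 12.47 J mol⁻¹ K⁻¹ for a monoatomic ideal gas.
ΔS = 2.4 × [12.47 × ln(1050/541) + 8.314 × ln(88.2/39.3)] = 36 J/K.

ΔS = 36 J/K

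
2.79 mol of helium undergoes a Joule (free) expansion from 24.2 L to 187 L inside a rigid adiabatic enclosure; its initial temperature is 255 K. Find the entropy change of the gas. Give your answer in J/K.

ΔS_gas = 47.4 J/K

No heat is exchanged and no work is done, so the ideal-gas temperature stays constant.
Entropy is a state function; using a reversible isothermal path, ΔS_gas = nR ln(V₂/V₁) = 2.79 × 8.314 × ln(187/24.2) = 47.4 J/K.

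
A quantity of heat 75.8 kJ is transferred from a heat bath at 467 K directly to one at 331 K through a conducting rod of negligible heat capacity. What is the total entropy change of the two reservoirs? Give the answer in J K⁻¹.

ΔS_total = 66.7 J/K

ΔS_hot = −Q/T_H = −75800/467 = -162.3 J/K and ΔS_cold = +Q/T_C = 75800/331 = 229 J/K.
ΔS_total = -162.3 + 229 = 66.7 J/K, positive as the second law requires.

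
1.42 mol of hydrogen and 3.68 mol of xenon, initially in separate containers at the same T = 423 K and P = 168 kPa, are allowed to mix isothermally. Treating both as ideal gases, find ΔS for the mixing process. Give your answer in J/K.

ΔS_mix = 25.1 J/K

Mole fractions: x_A = 1.42/5.1 = 0.278, x_B = 0.722.
ΔS_mix = −R(n_A ln x_A + n_B ln x_B) = −8.314 × (1.42 ln 0.278 + 3.68 ln 0.722) = 25.1 J/K.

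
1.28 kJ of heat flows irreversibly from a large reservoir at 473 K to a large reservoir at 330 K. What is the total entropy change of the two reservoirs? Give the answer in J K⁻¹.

ΔS_hot = −Q/T_H = −1280/473 = -2.706 J/K and ΔS_cold = +Q/T_C = 1280/330 = 3.879 J/K.
ΔS_total = -2.706 + 3.879 = 1.17 J/K, positive as the second law requires.

ΔS_total = 1.17 J/K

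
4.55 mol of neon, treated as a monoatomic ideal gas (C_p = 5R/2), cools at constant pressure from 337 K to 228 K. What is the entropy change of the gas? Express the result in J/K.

ΔS = -37 J/K

At constant pressure, ΔS = nC_p ln(T₂/T₁) with C_p = 5R/2 = 20.79 J mol⁻¹ K⁻¹.
ΔS = 4.55 × 20.79 × ln(228/337) = -37 J/K.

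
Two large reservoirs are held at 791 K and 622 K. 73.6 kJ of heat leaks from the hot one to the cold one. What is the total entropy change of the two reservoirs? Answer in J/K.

ΔS_hot = −Q/T_H = −73600/791 = -93.047 J/K and ΔS_cold = +Q/T_C = 73600/622 = 118.33 J/K.
ΔS_total = -93.047 + 118.33 = 25.3 J/K, positive as the second law requires.

ΔS_total = 25.3 J/K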